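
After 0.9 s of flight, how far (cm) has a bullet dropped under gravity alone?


drop = 0.5*g*t^2 = 0.5*9.81*0.9^2 = 3.97305 m ≈ 397.3 cm

397.3 cm


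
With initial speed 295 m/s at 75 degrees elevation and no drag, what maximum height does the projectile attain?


H = (v0*sin(theta))^2 / (2g) = (295*sin(75°))^2 / (2*9.81) = 4138 m

4138 m


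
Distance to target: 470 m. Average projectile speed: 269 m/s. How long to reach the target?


t = d/v = 470/269 = 1.747 s

1.747 s


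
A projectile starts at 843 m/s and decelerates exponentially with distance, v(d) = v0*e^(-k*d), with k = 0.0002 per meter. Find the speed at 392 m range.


v = v0*exp(-k*d) = 843*exp(-0.0002*392) = 779.4 m/s

779.4 m/s


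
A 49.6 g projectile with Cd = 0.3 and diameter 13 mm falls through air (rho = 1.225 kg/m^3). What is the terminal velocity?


A = pi*(d/2)^2 = pi*(13/2000)^2 = 1.32732e-04 m^2
vt = sqrt(2mg/(Cd*rho*A)) = sqrt(2*0.0496*9.81/(0.3 * 1.225 * 1.32732e-04)) = 141.2 m/s

141.2 m/s


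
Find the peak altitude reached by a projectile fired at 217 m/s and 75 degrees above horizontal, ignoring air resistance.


H = (v0*sin(theta))^2 / (2g) = (217*sin(75°))^2 / (2*9.81) = 2239 m

2239 m


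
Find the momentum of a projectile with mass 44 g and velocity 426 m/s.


p = m*v = 0.044*426 = 18.74 kg·m/s

18.74 kg·m/s


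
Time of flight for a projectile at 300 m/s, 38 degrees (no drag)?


T = 2*v0*sin(theta)/g = 2*300*sin(38°)/9.81 = 37.66 s

37.66 s


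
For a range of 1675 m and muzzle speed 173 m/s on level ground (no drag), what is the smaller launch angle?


sin(2*theta) = R*g/v0^2 = 1675*9.81/173^2 = 0.549024, theta = arcsin(0.549024)/2 = 16.65°

16.65 degrees


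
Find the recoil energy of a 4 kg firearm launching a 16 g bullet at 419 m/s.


v_r = m_p*v_p/m_gun = 0.016*419/4 = 1.676 m/s, E_r = 0.5*m_gun*v_r^2 = 0.5*4*1.676^2 = 5.618 J

5.618 J


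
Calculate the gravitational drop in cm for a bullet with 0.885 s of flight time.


drop = 0.5*g*t^2 = 0.5*9.81*0.885^2 = 3.84172 m ≈ 384.2 cm

384.2 cm


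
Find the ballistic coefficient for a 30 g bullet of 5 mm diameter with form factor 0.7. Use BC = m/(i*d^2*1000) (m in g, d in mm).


BC = m/(i*d^2*1000) = 30/(0.7 * 5^2 * 1000) = 0.001714

0.001714


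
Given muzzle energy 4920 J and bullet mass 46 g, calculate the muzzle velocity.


v = sqrt(2*E/m) = sqrt(2*4920/0.046) = 462.5 m/s

462.5 m/s


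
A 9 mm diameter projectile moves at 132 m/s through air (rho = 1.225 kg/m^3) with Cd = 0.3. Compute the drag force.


A = pi*(d/2)^2 = pi*(9/2000)^2 = 6.36173e-05 m^2
Fd = 0.5*Cd*rho*A*v^2 = 0.5*0.3*1.225*6.36173e-05*132^2 = 0.2037 N

0.2037 N


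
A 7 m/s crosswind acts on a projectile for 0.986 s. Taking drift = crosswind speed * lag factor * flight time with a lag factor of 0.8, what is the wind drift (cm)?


drift = v_wind * lag * t = 7 * 0.8 * 0.986 = 5.5216 m ≈ 552.2 cm

552.2 cm


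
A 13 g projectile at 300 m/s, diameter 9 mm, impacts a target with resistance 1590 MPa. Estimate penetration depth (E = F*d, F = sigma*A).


A = pi*(d/2)^2 = pi*(9/2)^2 = 63.6173 mm^2
E = 0.5*m*v^2 = 0.5*0.013*300^2 = 585 J
depth = E/(sigma*A) = 585 J / (1590 MPa * 63.6173 mm^2) = 585/(1590 * 63.6173) m = 0.00578341 m ≈ 5.783 mm

5.783 mm


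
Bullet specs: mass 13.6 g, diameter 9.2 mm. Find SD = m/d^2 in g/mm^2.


SD = m/d^2 = 13.6/9.2^2 = 0.1607 g/mm^2

0.1607 g/mm^2


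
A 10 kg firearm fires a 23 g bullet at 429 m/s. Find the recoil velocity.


v_recoil = m_p * v_p / m_gun = 0.023 * 429 / 10 = 0.9867 m/s

0.9867 m/s


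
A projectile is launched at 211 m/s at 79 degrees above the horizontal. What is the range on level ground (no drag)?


R = v0^2 * sin(2*theta) / g = 211^2 * sin(2*79°) / 9.81 = 1700 m

1700 m


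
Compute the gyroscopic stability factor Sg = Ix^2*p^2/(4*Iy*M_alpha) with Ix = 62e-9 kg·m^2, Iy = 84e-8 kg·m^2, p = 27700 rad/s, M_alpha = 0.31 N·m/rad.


Sg = Ix^2 * p^2 / (4 * Iy * M_alpha) = (62e-9)^2 * 27700^2 / (4 * 84e-8 * 0.31) = 2.832

2.832


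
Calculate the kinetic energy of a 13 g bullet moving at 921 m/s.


E = 0.5*m*v^2 = 0.5*0.013*921^2 = 5514 J

5514 J


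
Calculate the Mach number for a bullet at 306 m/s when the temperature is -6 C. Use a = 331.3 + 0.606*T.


a = 331.3 + 0.606*(-6) = 327.664 m/s
M = v/a = 306/327.664 = 0.9339

0.9339


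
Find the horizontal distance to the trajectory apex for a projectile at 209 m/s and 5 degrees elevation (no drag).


R = v0^2*sin(2*theta)/g = 209^2*sin(2*5°)/9.81 = 773.203 m
apex_dist = R/2 = 773.203/2 = 386.6 m

386.6 m


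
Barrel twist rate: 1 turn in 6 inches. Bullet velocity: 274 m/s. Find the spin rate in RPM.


twist_m = 6*0.0254 = 0.1524 m
spin = v/twist = 274/0.1524 = 1797.9 rev/s
RPM = spin*60 = 1797.9*60 ≈ 107874 RPM

107874 RPM


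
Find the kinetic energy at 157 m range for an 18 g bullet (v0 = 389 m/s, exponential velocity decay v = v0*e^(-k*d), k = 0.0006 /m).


v = v0*exp(-k*d) = 389*exp(-0.0006*157) = 354.029 m/s
E = 0.5*m*v^2 = 0.5*0.018*354.029^2 = 1128 J

1128 J


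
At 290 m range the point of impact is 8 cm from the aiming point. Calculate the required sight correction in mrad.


1 mrad subtends 1 cm per 10 m of range, so adj = error_cm / (dist_m / 10) = 8 / (290/10) = 0.2759 mrad

0.2759 mrad


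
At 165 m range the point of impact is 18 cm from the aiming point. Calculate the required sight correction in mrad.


1 mrad subtends 1 cm per 10 m of range, so adj = error_cm / (dist_m / 10) = 18 / (165/10) = 1.091 mrad

1.091 mrad


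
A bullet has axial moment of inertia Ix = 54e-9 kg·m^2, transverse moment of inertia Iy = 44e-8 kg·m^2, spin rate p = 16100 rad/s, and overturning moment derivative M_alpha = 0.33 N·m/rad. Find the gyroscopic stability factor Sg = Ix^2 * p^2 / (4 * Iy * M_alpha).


Sg = Ix^2 * p^2 / (4 * Iy * M_alpha) = (54e-9)^2 * 16100^2 / (4 * 44e-8 * 0.33) = 1.301

1.301


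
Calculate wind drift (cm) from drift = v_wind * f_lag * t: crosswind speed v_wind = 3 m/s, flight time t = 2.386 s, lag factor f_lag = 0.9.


drift = v_wind * lag * t = 3 * 0.9 * 2.386 = 6.4422 m ≈ 644.2 cm

644.2 cm


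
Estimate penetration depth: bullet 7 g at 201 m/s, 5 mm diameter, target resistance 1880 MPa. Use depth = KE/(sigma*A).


A = pi*(d/2)^2 = pi*(5/2)^2 = 19.635 mm^2
E = 0.5*m*v^2 = 0.5*0.007*201^2 = 141.404 J
depth = E/(sigma*A) = 141.404 J / (1880 MPa * 19.635 mm^2) = 141.404/(1880 * 19.635) m = 0.00383065 m ≈ 3.831 mm

3.831 mm


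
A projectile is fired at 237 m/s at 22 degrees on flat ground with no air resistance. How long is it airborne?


T = 2*v0*sin(theta)/g = 2*237*sin(22°)/9.81 = 18.1 s

18.1 s


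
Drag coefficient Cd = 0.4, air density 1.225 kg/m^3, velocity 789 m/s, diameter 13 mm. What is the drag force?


A = pi*(d/2)^2 = pi*(13/2000)^2 = 1.32732e-04 m^2
Fd = 0.5*Cd*rho*A*v^2 = 0.5*0.4*1.225*1.32732e-04*789^2 = 20.24 N

20.24 N


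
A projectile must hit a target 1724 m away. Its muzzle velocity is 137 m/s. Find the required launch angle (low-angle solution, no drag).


sin(2*theta) = R*g/v0^2 = 1724*9.81/137^2 = 0.901084, theta = arcsin(0.901084)/2 = 32.15°

32.15 degrees


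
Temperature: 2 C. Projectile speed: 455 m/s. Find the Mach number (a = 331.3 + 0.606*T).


a = 331.3 + 0.606*(2) = 332.512 m/s
M = v/a = 455/332.512 = 1.368

1.368


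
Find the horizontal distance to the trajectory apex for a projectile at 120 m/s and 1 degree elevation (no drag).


R = v0^2*sin(2*theta)/g = 120^2*sin(2*1°)/9.81 = 51.2286 m
apex_dist = R/2 = 51.2286/2 = 25.61 m

25.61 m


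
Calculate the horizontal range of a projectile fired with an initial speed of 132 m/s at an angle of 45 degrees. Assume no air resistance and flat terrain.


R = v0^2 * sin(2*theta) / g = 132^2 * sin(2*45°) / 9.81 = 1776 m

1776 m


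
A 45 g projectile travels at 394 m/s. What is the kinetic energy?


E = 0.5*m*v^2 = 0.5*0.045*394^2 = 3493 J

3493 J


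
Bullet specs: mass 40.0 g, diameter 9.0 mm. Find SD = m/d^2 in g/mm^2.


SD = m/d^2 = 40.0/9.0^2 = 0.4938 g/mm^2

0.4938 g/mm^2


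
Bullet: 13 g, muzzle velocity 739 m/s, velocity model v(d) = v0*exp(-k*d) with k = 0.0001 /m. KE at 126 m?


v = v0*exp(-k*d) = 739*exp(-0.0001*126) = 729.747 m/s
E = 0.5*m*v^2 = 0.5*0.013*729.747^2 = 3461 J

3461 J


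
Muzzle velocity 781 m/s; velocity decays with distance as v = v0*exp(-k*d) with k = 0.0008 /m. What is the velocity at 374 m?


v = v0*exp(-k*d) = 781*exp(-0.0008*374) = 579 m/s

579 m/s


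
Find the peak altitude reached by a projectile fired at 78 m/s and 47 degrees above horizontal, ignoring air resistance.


H = (v0*sin(theta))^2 / (2g) = (78*sin(47°))^2 / (2*9.81) = 165.9 m

165.9 m


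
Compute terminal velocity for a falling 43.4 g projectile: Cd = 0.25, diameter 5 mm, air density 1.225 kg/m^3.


A = pi*(d/2)^2 = pi*(5/2000)^2 = 1.96350e-05 m^2
vt = sqrt(2mg/(Cd*rho*A)) = sqrt(2*0.0434*9.81/(0.25 * 1.225 * 1.96350e-05)) = 376.3 m/s

376.3 m/s


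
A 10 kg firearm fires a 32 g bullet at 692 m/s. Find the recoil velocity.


v_recoil = m_p * v_p / m_gun = 0.032 * 692 / 10 = 2.214 m/s

2.214 m/s


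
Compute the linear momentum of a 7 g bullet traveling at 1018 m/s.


p = m*v = 0.007*1018 = 7.126 kg·m/s

7.126 kg·m/s


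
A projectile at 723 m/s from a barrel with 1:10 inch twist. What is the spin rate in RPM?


twist_m = 10*0.0254 = 0.254 m
spin = v/twist = 723/0.254 = 2846.457 rev/s
RPM = spin*60 = 2846.457*60 ≈ 170787 RPM

170787 RPM


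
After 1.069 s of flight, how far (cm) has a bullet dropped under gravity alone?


drop = 0.5*g*t^2 = 0.5*9.81*1.069^2 = 5.60524 m ≈ 560.5 cm

560.5 cm


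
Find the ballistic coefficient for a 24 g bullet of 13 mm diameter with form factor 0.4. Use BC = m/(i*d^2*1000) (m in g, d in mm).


BC = m/(i*d^2*1000) = 24/(0.4 * 13^2 * 1000) = 0.000355

0.000355


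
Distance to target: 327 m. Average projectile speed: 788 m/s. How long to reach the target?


t = d/v = 327/788 = 0.415 s

0.415 s


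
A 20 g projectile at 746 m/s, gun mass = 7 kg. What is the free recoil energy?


v_r = m_p*v_p/m_gun = 0.02*746/7 = 2.13143 m/s, E_r = 0.5*m_gun*v_r^2 = 0.5*7*2.13143^2 = 15.9 J

15.9 J


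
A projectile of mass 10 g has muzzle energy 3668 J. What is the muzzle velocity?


v = sqrt(2*E/m) = sqrt(2*3668/0.01) = 856.5 m/s

856.5 m/s


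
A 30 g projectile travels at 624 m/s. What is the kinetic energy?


E = 0.5*m*v^2 = 0.5*0.03*624^2 = 5841 J

5841 J


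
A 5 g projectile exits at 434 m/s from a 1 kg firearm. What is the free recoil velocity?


v_recoil = m_p * v_p / m_gun = 0.005 * 434 / 1 = 2.17 m/s

2.17 m/s


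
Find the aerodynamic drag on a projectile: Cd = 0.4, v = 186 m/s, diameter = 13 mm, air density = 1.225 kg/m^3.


A = pi*(d/2)^2 = pi*(13/2000)^2 = 1.32732e-04 m^2
Fd = 0.5*Cd*rho*A*v^2 = 0.5*0.4*1.225*1.32732e-04*186^2 = 1.125 N

1.125 N


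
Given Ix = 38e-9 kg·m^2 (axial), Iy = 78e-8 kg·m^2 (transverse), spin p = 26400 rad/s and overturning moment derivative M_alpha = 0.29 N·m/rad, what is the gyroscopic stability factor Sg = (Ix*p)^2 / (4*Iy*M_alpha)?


Sg = Ix^2 * p^2 / (4 * Iy * M_alpha) = (38e-9)^2 * 26400^2 / (4 * 78e-8 * 0.29) = 1.112

1.112


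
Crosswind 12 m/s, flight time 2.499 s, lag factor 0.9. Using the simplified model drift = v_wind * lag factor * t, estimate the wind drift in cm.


drift = v_wind * lag * t = 12 * 0.9 * 2.499 = 26.9892 m ≈ 2699 cm

2699 cm


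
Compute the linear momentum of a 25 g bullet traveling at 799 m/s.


p = m*v = 0.025*799 = 19.98 kg·m/s

19.98 kg·m/s


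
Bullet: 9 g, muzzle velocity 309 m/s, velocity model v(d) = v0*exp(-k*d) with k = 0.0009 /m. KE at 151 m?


v = v0*exp(-k*d) = 309*exp(-0.0009*151) = 269.735 m/s
E = 0.5*m*v^2 = 0.5*0.009*269.735^2 = 327.4 J

327.4 J


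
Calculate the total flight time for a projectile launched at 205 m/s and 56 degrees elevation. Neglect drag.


T = 2*v0*sin(theta)/g = 2*205*sin(56°)/9.81 = 34.65 s

34.65 s


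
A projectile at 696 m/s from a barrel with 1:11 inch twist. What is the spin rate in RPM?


twist_m = 11*0.0254 = 0.2794 m
spin = v/twist = 696/0.2794 = 2491.052 rev/s
RPM = spin*60 = 2491.052*60 ≈ 149463 RPM

149463 RPM


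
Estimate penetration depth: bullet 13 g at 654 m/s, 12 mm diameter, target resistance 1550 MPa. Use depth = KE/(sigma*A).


A = pi*(d/2)^2 = pi*(12/2)^2 = 113.097 mm^2
E = 0.5*m*v^2 = 0.5*0.013*654^2 = 2780.15 J
depth = E/(sigma*A) = 2780.15 J / (1550 MPa * 113.097 mm^2) = 2780.15/(1550 * 113.097) m = 0.0158593 m ≈ 15.86 mm

15.86 mm


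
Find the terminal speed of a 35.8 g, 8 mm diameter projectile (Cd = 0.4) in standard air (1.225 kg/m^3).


A = pi*(d/2)^2 = pi*(8/2000)^2 = 5.02655e-05 m^2
vt = sqrt(2mg/(Cd*rho*A)) = sqrt(2*0.0358*9.81/(0.4 * 1.225 * 5.02655e-05)) = 168.9 m/s

168.9 m/s


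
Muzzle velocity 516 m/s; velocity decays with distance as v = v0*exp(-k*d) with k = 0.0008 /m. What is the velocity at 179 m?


v = v0*exp(-k*d) = 516*exp(-0.0008*179) = 447.2 m/s

447.2 m/s


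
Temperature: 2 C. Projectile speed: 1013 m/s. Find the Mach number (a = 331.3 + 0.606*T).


a = 331.3 + 0.606*(2) = 332.512 m/s
M = v/a = 1013/332.512 = 3.047

3.047


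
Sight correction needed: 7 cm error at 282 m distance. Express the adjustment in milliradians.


1 mrad subtends 1 cm per 10 m of range, so adj = error_cm / (dist_m / 10) = 7 / (282/10) = 0.2482 mrad

0.2482 mrad


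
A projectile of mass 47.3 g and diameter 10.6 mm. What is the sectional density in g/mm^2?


SD = m/d^2 = 47.3/10.6^2 = 0.421 g/mm^2

0.421 g/mm^2


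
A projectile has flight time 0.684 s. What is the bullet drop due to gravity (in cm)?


drop = 0.5*g*t^2 = 0.5*9.81*0.684^2 = 2.29483 m ≈ 229.5 cm

229.5 cm


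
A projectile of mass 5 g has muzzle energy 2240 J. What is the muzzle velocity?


v = sqrt(2*E/m) = sqrt(2*2240/0.005) = 946.6 m/s

946.6 m/s


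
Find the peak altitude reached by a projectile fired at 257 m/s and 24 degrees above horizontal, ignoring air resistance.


H = (v0*sin(theta))^2 / (2g) = (257*sin(24°))^2 / (2*9.81) = 556.9 m

556.9 m


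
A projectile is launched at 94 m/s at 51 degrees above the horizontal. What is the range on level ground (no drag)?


R = v0^2 * sin(2*theta) / g = 94^2 * sin(2*51°) / 9.81 = 881 m

881 m


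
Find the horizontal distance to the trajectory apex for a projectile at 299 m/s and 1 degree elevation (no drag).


R = v0^2*sin(2*theta)/g = 299^2*sin(2*1°)/9.81 = 318.048 m
apex_dist = R/2 = 318.048/2 = 159 m

159 m


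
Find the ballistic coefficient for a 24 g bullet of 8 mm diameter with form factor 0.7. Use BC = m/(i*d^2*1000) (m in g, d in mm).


BC = m/(i*d^2*1000) = 24/(0.7 * 8^2 * 1000) = 0.0005357

0.0005357


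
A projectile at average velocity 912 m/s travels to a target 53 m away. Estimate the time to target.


t = d/v = 53/912 = 0.05811 s

0.05811 s


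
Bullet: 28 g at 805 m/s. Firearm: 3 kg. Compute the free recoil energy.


v_r = m_p*v_p/m_gun = 0.028*805/3 = 7.51333 m/s, E_r = 0.5*m_gun*v_r^2 = 0.5*3*7.51333^2 = 84.68 J

84.68 J


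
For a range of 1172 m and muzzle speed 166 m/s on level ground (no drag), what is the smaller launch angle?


sin(2*theta) = R*g/v0^2 = 1172*9.81/166^2 = 0.417235, theta = arcsin(0.417235)/2 = 12.33°

12.33 degrees


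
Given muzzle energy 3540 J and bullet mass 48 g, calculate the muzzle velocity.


v = sqrt(2*E/m) = sqrt(2*3540/0.048) = 384.1 m/s

384.1 m/s


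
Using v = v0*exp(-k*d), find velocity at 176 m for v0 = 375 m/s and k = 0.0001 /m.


v = v0*exp(-k*d) = 375*exp(-0.0001*176) = 368.5 m/s

368.5 m/s


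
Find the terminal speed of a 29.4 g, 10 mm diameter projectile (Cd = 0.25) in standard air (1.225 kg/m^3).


A = pi*(d/2)^2 = pi*(10/2000)^2 = 7.85398e-05 m^2
vt = sqrt(2mg/(Cd*rho*A)) = sqrt(2*0.0294*9.81/(0.25 * 1.225 * 7.85398e-05)) = 154.9 m/s

154.9 m/s


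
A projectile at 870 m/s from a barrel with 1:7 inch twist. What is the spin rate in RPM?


twist_m = 7*0.0254 = 0.1778 m
spin = v/twist = 870/0.1778 = 4893.138 rev/s
RPM = spin*60 = 4893.138*60 ≈ 293588 RPM

293588 RPM


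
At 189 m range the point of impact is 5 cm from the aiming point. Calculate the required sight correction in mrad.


1 mrad subtends 1 cm per 10 m of range, so adj = error_cm / (dist_m / 10) = 5 / (189/10) = 0.2646 mrad

0.2646 mrad


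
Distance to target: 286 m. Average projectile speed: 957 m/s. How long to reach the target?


t = d/v = 286/957 = 0.2989 s

0.2989 s


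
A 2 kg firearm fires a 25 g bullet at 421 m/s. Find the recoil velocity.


v_recoil = m_p * v_p / m_gun = 0.025 * 421 / 2 = 5.263 m/s

5.263 m/s


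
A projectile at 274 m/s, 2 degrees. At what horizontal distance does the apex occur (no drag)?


R = v0^2*sin(2*theta)/g = 274^2*sin(2*2°)/9.81 = 533.847 m
apex_dist = R/2 = 533.847/2 = 266.9 m

266.9 m


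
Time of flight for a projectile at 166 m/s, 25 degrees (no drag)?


T = 2*v0*sin(theta)/g = 2*166*sin(25°)/9.81 = 14.3 s

14.3 s


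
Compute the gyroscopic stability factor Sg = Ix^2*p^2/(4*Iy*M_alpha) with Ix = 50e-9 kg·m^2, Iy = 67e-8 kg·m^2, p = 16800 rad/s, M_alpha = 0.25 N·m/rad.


Sg = Ix^2 * p^2 / (4 * Iy * M_alpha) = (50e-9)^2 * 16800^2 / (4 * 67e-8 * 0.25) = 1.053

1.053


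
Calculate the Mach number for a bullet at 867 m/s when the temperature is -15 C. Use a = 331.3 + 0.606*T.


a = 331.3 + 0.606*(-15) = 322.21 m/s
M = v/a = 867/322.21 = 2.691

2.691


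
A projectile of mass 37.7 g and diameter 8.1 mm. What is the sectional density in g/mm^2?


SD = m/d^2 = 37.7/8.1^2 = 0.5746 g/mm^2

0.5746 g/mm^2


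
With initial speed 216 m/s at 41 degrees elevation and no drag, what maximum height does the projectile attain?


H = (v0*sin(theta))^2 / (2g) = (216*sin(41°))^2 / (2*9.81) = 1024 m

1024 m


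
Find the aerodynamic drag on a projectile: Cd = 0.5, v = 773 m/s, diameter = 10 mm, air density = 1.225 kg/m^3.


A = pi*(d/2)^2 = pi*(10/2000)^2 = 7.85398e-05 m^2
Fd = 0.5*Cd*rho*A*v^2 = 0.5*0.5*1.225*7.85398e-05*773^2 = 14.37 N

14.37 N


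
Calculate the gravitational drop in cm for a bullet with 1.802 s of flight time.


drop = 0.5*g*t^2 = 0.5*9.81*1.802^2 = 15.9275 m ≈ 1593 cm

1593 cm


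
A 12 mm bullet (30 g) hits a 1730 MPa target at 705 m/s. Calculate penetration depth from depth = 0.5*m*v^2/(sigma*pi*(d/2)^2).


A = pi*(d/2)^2 = pi*(12/2)^2 = 113.097 mm^2
E = 0.5*m*v^2 = 0.5*0.03*705^2 = 7455.38 J
depth = E/(sigma*A) = 7455.38 J / (1730 MPa * 113.097 mm^2) = 7455.38/(1730 * 113.097) m = 0.038104 m ≈ 38.1 mm

38.1 mm


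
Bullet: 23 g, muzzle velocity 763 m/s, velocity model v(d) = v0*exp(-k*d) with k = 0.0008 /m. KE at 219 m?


v = v0*exp(-k*d) = 763*exp(-0.0008*219) = 640.378 m/s
E = 0.5*m*v^2 = 0.5*0.023*640.378^2 = 4716 J

4716 J


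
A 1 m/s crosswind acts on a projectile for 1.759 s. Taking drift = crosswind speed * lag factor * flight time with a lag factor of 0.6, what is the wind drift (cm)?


drift = v_wind * lag * t = 1 * 0.6 * 1.759 = 1.0554 m ≈ 105.5 cm

105.5 cm


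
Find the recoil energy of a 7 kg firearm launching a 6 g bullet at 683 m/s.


v_r = m_p*v_p/m_gun = 0.006*683/7 = 0.585429 m/s, E_r = 0.5*m_gun*v_r^2 = 0.5*7*0.585429^2 = 1.2 J

1.2 J


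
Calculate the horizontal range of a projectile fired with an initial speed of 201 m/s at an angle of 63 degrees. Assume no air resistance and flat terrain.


R = v0^2 * sin(2*theta) / g = 201^2 * sin(2*63°) / 9.81 = 3332 m

3332 m


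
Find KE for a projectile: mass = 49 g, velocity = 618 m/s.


E = 0.5*m*v^2 = 0.5*0.049*618^2 = 9357 J

9357 J


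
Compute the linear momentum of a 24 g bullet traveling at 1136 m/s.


p = m*v = 0.024*1136 = 27.26 kg·m/s

27.26 kg·m/s


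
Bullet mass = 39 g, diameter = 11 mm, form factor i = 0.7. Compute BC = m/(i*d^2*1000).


BC = m/(i*d^2*1000) = 39/(0.7 * 11^2 * 1000) = 0.0004604

0.0004604


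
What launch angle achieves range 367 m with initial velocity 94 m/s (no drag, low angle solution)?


sin(2*theta) = R*g/v0^2 = 367*9.81/94^2 = 0.407455, theta = arcsin(0.407455)/2 = 12.02°

12.02 degrees


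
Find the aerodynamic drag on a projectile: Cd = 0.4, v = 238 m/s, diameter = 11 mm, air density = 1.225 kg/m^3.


A = pi*(d/2)^2 = pi*(11/2000)^2 = 9.50332e-05 m^2
Fd = 0.5*Cd*rho*A*v^2 = 0.5*0.4*1.225*9.50332e-05*238^2 = 1.319 N

1.319 N


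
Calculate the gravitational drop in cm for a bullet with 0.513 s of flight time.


drop = 0.5*g*t^2 = 0.5*9.81*0.513^2 = 1.29084 m ≈ 129.1 cm

129.1 cm


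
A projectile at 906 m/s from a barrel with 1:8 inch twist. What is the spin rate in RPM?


twist_m = 8*0.0254 = 0.2032 m
spin = v/twist = 906/0.2032 = 4458.661 rev/s
RPM = spin*60 = 4458.661*60 ≈ 267520 RPM

267520 RPM


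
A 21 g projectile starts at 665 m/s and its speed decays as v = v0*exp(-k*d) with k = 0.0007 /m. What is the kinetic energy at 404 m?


v = v0*exp(-k*d) = 665*exp(-0.0007*404) = 501.191 m/s
E = 0.5*m*v^2 = 0.5*0.021*501.191^2 = 2638 J

2638 J


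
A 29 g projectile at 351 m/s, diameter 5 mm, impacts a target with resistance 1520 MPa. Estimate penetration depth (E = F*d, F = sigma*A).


A = pi*(d/2)^2 = pi*(5/2)^2 = 19.635 mm^2
E = 0.5*m*v^2 = 0.5*0.029*351^2 = 1786.41 J
depth = E/(sigma*A) = 1786.41 J / (1520 MPa * 19.635 mm^2) = 1786.41/(1520 * 19.635) m = 0.0598561 m ≈ 59.86 mm

59.86 mm


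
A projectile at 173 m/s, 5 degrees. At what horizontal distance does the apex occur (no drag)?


R = v0^2*sin(2*theta)/g = 173^2*sin(2*5°)/9.81 = 529.777 m
apex_dist = R/2 = 529.777/2 = 264.9 m

264.9 m


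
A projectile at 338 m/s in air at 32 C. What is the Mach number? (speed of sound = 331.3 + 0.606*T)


a = 331.3 + 0.606*(32) = 350.692 m/s
M = v/a = 338/350.692 = 0.9638

0.9638


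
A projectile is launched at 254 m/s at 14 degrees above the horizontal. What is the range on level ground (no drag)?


R = v0^2 * sin(2*theta) / g = 254^2 * sin(2*14°) / 9.81 = 3088 m

3088 m


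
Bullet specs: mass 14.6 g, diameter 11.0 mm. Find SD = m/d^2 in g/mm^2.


SD = m/d^2 = 14.6/11.0^2 = 0.1207 g/mm^2

0.1207 g/mm^2


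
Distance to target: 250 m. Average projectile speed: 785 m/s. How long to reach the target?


t = d/v = 250/785 = 0.3185 s

0.3185 s


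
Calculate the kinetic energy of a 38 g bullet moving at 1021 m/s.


E = 0.5*m*v^2 = 0.5*0.038*1021^2 = 19806 J

19806 J


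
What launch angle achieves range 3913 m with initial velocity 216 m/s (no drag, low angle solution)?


sin(2*theta) = R*g/v0^2 = 3913*9.81/216^2 = 0.822757, theta = arcsin(0.822757)/2 = 27.68°

27.68 degrees


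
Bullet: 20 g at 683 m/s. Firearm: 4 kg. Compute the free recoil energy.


v_r = m_p*v_p/m_gun = 0.02*683/4 = 3.415 m/s, E_r = 0.5*m_gun*v_r^2 = 0.5*4*3.415^2 = 23.32 J

23.32 J


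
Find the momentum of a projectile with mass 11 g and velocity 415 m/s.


p = m*v = 0.011*415 = 4.565 kg·m/s

4.565 kg·m/s


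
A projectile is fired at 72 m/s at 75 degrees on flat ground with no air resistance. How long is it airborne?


T = 2*v0*sin(theta)/g = 2*72*sin(75°)/9.81 = 14.18 s

14.18 s


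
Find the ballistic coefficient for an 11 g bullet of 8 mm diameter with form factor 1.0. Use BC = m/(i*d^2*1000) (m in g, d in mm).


BC = m/(i*d^2*1000) = 11/(1.0 * 8^2 * 1000) = 0.0001719

0.0001719


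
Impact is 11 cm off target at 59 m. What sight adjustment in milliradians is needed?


1 mrad subtends 1 cm per 10 m of range, so adj = error_cm / (dist_m / 10) = 11 / (59/10) = 1.864 mrad

1.864 mrad


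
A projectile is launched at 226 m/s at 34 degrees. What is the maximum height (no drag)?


H = (v0*sin(theta))^2 / (2g) = (226*sin(34°))^2 / (2*9.81) = 814 m

814 m


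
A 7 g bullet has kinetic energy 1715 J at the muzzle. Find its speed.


v = sqrt(2*E/m) = sqrt(2*1715/0.007) = 700 m/s

700 m/s


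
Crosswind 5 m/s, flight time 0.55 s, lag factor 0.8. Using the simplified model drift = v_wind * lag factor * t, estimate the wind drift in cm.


drift = v_wind * lag * t = 5 * 0.8 * 0.55 = 2.2 m ≈ 220 cm

220 cm


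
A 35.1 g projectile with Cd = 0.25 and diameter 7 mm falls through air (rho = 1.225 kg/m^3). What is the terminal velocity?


A = pi*(d/2)^2 = pi*(7/2000)^2 = 3.84845e-05 m^2
vt = sqrt(2mg/(Cd*rho*A)) = sqrt(2*0.0351*9.81/(0.25 * 1.225 * 3.84845e-05)) = 241.7 m/s

241.7 m/s


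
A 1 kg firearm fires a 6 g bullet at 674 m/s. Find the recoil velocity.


v_recoil = m_p * v_p / m_gun = 0.006 * 674 / 1 = 4.044 m/s

4.044 m/s


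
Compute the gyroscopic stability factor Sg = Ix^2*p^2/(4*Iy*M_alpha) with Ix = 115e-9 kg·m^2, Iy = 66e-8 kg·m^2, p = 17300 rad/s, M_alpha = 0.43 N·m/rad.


Sg = Ix^2 * p^2 / (4 * Iy * M_alpha) = (115e-9)^2 * 17300^2 / (4 * 66e-8 * 0.43) = 3.487

3.487


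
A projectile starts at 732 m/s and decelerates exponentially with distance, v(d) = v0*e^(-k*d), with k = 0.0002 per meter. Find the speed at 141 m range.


v = v0*exp(-k*d) = 732*exp(-0.0002*141) = 711.6 m/s

711.6 m/s


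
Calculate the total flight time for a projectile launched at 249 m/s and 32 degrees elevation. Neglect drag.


T = 2*v0*sin(theta)/g = 2*249*sin(32°)/9.81 = 26.9 s

26.9 s


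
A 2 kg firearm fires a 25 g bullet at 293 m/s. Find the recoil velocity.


v_recoil = m_p * v_p / m_gun = 0.025 * 293 / 2 = 3.663 m/s

3.663 m/s


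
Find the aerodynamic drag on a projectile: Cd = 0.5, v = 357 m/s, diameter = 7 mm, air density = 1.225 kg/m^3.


A = pi*(d/2)^2 = pi*(7/2000)^2 = 3.84845e-05 m^2
Fd = 0.5*Cd*rho*A*v^2 = 0.5*0.5*1.225*3.84845e-05*357^2 = 1.502 N

1.502 N


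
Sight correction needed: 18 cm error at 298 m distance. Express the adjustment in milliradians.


1 mrad subtends 1 cm per 10 m of range, so adj = error_cm / (dist_m / 10) = 18 / (298/10) = 0.604 mrad

0.604 mrad


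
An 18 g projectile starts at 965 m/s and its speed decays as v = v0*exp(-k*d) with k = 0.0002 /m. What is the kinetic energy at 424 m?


v = v0*exp(-k*d) = 965*exp(-0.0002*424) = 886.542 m/s
E = 0.5*m*v^2 = 0.5*0.018*886.542^2 = 7074 J

7074 J


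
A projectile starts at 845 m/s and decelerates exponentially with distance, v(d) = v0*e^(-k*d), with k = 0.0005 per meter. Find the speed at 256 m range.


v = v0*exp(-k*d) = 845*exp(-0.0005*256) = 743.5 m/s

743.5 m/s


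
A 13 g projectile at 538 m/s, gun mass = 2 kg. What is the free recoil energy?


v_r = m_p*v_p/m_gun = 0.013*538/2 = 3.497 m/s, E_r = 0.5*m_gun*v_r^2 = 0.5*2*3.497^2 = 12.23 J

12.23 J


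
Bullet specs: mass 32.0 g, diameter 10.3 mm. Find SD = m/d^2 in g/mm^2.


SD = m/d^2 = 32.0/10.3^2 = 0.3016 g/mm^2

0.3016 g/mm^2


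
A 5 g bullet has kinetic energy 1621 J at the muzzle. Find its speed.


v = sqrt(2*E/m) = sqrt(2*1621/0.005) = 805.2 m/s

805.2 m/s


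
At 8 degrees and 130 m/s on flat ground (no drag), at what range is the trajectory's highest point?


R = v0^2*sin(2*theta)/g = 130^2*sin(2*8°)/9.81 = 474.849 m
apex_dist = R/2 = 474.849/2 = 237.4 m

237.4 m


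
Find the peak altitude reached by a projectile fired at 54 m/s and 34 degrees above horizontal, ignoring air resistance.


H = (v0*sin(theta))^2 / (2g) = (54*sin(34°))^2 / (2*9.81) = 46.47 m

46.47 m


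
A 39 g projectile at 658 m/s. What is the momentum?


p = m*v = 0.039*658 = 25.66 kg·m/s

25.66 kg·m/s


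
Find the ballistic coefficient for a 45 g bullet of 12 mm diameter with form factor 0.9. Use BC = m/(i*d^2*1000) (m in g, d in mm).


BC = m/(i*d^2*1000) = 45/(0.9 * 12^2 * 1000) = 0.0003472

0.0003472


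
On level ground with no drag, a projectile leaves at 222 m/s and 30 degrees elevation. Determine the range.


R = v0^2 * sin(2*theta) / g = 222^2 * sin(2*30°) / 9.81 = 4351 m

4351 m


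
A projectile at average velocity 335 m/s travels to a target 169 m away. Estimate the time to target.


t = d/v = 169/335 = 0.5045 s

0.5045 s


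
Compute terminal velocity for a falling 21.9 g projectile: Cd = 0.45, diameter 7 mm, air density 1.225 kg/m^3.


A = pi*(d/2)^2 = pi*(7/2000)^2 = 3.84845e-05 m^2
vt = sqrt(2mg/(Cd*rho*A)) = sqrt(2*0.0219*9.81/(0.45 * 1.225 * 3.84845e-05)) = 142.3 m/s

142.3 m/s


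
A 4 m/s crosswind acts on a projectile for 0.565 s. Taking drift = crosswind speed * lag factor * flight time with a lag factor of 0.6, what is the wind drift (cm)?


drift = v_wind * lag * t = 4 * 0.6 * 0.565 = 1.356 m ≈ 135.6 cm

135.6 cm


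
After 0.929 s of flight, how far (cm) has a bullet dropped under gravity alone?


drop = 0.5*g*t^2 = 0.5*9.81*0.929^2 = 4.23322 m ≈ 423.3 cm

423.3 cm


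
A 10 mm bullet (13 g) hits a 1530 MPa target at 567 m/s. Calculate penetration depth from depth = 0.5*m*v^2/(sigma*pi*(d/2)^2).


A = pi*(d/2)^2 = pi*(10/2)^2 = 78.5398 mm^2
E = 0.5*m*v^2 = 0.5*0.013*567^2 = 2089.68 J
depth = E/(sigma*A) = 2089.68 J / (1530 MPa * 78.5398 mm^2) = 2089.68/(1530 * 78.5398) m = 0.0173899 m ≈ 17.39 mm

17.39 mm


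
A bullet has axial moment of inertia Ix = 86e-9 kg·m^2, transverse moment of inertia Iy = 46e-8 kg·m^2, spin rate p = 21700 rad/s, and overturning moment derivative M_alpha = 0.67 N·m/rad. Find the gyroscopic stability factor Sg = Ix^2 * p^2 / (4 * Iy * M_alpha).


Sg = Ix^2 * p^2 / (4 * Iy * M_alpha) = (86e-9)^2 * 21700^2 / (4 * 46e-8 * 0.67) = 2.825

2.825


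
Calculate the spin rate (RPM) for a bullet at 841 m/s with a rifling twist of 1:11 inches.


twist_m = 11*0.0254 = 0.2794 m
spin = v/twist = 841/0.2794 = 3010.021 rev/s
RPM = spin*60 = 3010.021*60 ≈ 180601 RPM

180601 RPM


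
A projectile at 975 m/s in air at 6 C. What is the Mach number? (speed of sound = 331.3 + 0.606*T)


a = 331.3 + 0.606*(6) = 334.936 m/s
M = v/a = 975/334.936 = 2.911

2.911


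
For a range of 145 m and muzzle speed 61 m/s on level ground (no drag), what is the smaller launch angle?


sin(2*theta) = R*g/v0^2 = 145*9.81/61^2 = 0.382276, theta = arcsin(0.382276)/2 = 11.24°

11.24 degrees


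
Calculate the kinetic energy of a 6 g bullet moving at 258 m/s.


E = 0.5*m*v^2 = 0.5*0.006*258^2 = 199.7 J

199.7 J


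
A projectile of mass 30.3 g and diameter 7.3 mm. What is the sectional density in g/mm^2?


SD = m/d^2 = 30.3/7.3^2 = 0.5686 g/mm^2

0.5686 g/mm^2


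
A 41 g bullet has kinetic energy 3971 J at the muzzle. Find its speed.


v = sqrt(2*E/m) = sqrt(2*3971/0.041) = 440.1 m/s

440.1 m/s


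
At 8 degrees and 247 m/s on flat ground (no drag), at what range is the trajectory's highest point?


R = v0^2*sin(2*theta)/g = 247^2*sin(2*8°)/9.81 = 1714.21 m
apex_dist = R/2 = 1714.21/2 = 857.1 m

857.1 m


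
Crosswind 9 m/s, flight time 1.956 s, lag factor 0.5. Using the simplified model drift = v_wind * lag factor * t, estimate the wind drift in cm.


drift = v_wind * lag * t = 9 * 0.5 * 1.956 = 8.802 m ≈ 880.2 cm

880.2 cm


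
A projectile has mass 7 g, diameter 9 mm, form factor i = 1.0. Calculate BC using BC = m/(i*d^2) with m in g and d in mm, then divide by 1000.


BC = m/(i*d^2*1000) = 7/(1.0 * 9^2 * 1000) = 8.642e-05

8.642e-05


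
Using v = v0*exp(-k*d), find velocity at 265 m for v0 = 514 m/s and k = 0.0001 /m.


v = v0*exp(-k*d) = 514*exp(-0.0001*265) = 500.6 m/s

500.6 m/s


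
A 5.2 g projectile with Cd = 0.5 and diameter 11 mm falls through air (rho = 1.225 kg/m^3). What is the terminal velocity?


A = pi*(d/2)^2 = pi*(11/2000)^2 = 9.50332e-05 m^2
vt = sqrt(2mg/(Cd*rho*A)) = sqrt(2*0.0052*9.81/(0.5 * 1.225 * 9.50332e-05)) = 41.87 m/s

41.87 m/s


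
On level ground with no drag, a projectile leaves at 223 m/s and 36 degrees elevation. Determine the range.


R = v0^2 * sin(2*theta) / g = 223^2 * sin(2*36°) / 9.81 = 4821 m

4821 m


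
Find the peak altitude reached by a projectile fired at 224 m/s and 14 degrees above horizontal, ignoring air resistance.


H = (v0*sin(theta))^2 / (2g) = (224*sin(14°))^2 / (2*9.81) = 149.7 m

149.7 m


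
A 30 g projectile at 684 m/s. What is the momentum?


p = m*v = 0.03*684 = 20.52 kg·m/s

20.52 kg·m/s


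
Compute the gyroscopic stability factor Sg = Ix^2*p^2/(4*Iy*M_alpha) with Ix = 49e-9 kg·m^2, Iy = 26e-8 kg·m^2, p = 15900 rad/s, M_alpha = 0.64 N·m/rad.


Sg = Ix^2 * p^2 / (4 * Iy * M_alpha) = (49e-9)^2 * 15900^2 / (4 * 26e-8 * 0.64) = 0.912

0.912


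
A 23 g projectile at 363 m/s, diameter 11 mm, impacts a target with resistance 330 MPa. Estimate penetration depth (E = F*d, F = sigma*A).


A = pi*(d/2)^2 = pi*(11/2)^2 = 95.0332 mm^2
E = 0.5*m*v^2 = 0.5*0.023*363^2 = 1515.34 J
depth = E/(sigma*A) = 1515.34 J / (330 MPa * 95.0332 mm^2) = 1515.34/(330 * 95.0332) m = 0.0483194 m ≈ 48.32 mm

48.32 mm


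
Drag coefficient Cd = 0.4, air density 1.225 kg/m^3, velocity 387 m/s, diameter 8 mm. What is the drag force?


A = pi*(d/2)^2 = pi*(8/2000)^2 = 5.02655e-05 m^2
Fd = 0.5*Cd*rho*A*v^2 = 0.5*0.4*1.225*5.02655e-05*387^2 = 1.844 N

1.844 N


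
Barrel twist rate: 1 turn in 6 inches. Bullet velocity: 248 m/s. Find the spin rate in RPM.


twist_m = 6*0.0254 = 0.1524 m
spin = v/twist = 248/0.1524 = 1627.297 rev/s
RPM = spin*60 = 1627.297*60 ≈ 97638 RPM

97638 RPM


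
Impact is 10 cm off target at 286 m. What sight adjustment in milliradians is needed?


1 mrad subtends 1 cm per 10 m of range, so adj = error_cm / (dist_m / 10) = 10 / (286/10) = 0.3497 mrad

0.3497 mrad


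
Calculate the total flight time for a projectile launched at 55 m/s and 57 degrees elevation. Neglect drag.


T = 2*v0*sin(theta)/g = 2*55*sin(57°)/9.81 = 9.404 s

9.404 s


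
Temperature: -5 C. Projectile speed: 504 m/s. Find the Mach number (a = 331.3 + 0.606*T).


a = 331.3 + 0.606*(-5) = 328.27 m/s
M = v/a = 504/328.27 = 1.535

1.535


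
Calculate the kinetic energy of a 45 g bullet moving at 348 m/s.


E = 0.5*m*v^2 = 0.5*0.045*348^2 = 2725 J

2725 J


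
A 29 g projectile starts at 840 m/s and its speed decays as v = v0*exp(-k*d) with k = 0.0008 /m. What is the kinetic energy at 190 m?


v = v0*exp(-k*d) = 840*exp(-0.0008*190) = 721.55 m/s
E = 0.5*m*v^2 = 0.5*0.029*721.55^2 = 7549 J

7549 J


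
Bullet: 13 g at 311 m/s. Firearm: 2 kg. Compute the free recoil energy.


v_r = m_p*v_p/m_gun = 0.013*311/2 = 2.0215 m/s, E_r = 0.5*m_gun*v_r^2 = 0.5*2*2.0215^2 = 4.086 J

4.086 J


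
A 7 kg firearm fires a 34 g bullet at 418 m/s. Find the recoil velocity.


v_recoil = m_p * v_p / m_gun = 0.034 * 418 / 7 = 2.03 m/s

2.03 m/s


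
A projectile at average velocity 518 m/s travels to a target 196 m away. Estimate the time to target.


t = d/v = 196/518 = 0.3784 s

0.3784 s


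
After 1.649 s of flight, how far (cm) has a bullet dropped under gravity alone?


drop = 0.5*g*t^2 = 0.5*9.81*1.649^2 = 13.3377 m ≈ 1334 cm

1334 cm


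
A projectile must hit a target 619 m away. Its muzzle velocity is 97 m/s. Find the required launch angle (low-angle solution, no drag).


sin(2*theta) = R*g/v0^2 = 619*9.81/97^2 = 0.645381, theta = arcsin(0.645381)/2 = 20.1°

20.1 degrees


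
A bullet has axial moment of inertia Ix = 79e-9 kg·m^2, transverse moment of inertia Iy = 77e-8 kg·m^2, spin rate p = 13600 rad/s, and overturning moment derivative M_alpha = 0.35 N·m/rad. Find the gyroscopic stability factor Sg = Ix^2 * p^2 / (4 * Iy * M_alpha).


Sg = Ix^2 * p^2 / (4 * Iy * M_alpha) = (79e-9)^2 * 13600^2 / (4 * 77e-8 * 0.35) = 1.071

1.071


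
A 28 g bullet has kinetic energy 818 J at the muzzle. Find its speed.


v = sqrt(2*E/m) = sqrt(2*818/0.028) = 241.7 m/s

241.7 m/s


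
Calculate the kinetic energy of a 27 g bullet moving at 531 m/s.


E = 0.5*m*v^2 = 0.5*0.027*531^2 = 3806 J

3806 J


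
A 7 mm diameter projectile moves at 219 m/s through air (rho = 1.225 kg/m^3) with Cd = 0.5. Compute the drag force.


A = pi*(d/2)^2 = pi*(7/2000)^2 = 3.84845e-05 m^2
Fd = 0.5*Cd*rho*A*v^2 = 0.5*0.5*1.225*3.84845e-05*219^2 = 0.5653 N

0.5653 N


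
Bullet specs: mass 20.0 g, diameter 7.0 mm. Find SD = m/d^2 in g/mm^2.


SD = m/d^2 = 20.0/7.0^2 = 0.4082 g/mm^2

0.4082 g/mm^2


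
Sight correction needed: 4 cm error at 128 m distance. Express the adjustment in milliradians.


1 mrad subtends 1 cm per 10 m of range, so adj = error_cm / (dist_m / 10) = 4 / (128/10) = 0.3125 mrad

0.3125 mrad


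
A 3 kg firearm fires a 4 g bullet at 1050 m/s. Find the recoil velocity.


v_recoil = m_p * v_p / m_gun = 0.004 * 1050 / 3 = 1.4 m/s

1.4 m/s


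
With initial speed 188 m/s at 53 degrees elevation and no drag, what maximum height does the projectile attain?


H = (v0*sin(theta))^2 / (2g) = (188*sin(53°))^2 / (2*9.81) = 1149 m

1149 m


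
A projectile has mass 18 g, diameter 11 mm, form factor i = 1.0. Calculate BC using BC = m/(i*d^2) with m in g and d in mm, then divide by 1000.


BC = m/(i*d^2*1000) = 18/(1.0 * 11^2 * 1000) = 0.0001488

0.0001488


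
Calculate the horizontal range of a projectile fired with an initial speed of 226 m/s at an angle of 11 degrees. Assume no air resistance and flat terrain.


R = v0^2 * sin(2*theta) / g = 226^2 * sin(2*11°) / 9.81 = 1950 m

1950 m


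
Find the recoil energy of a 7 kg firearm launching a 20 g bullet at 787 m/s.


v_r = m_p*v_p/m_gun = 0.02*787/7 = 2.24857 m/s, E_r = 0.5*m_gun*v_r^2 = 0.5*7*2.24857^2 = 17.7 J

17.7 J


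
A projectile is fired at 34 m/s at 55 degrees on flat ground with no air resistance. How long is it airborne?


T = 2*v0*sin(theta)/g = 2*34*sin(55°)/9.81 = 5.678 s

5.678 s


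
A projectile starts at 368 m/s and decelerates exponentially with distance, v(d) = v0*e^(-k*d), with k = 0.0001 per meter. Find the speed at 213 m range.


v = v0*exp(-k*d) = 368*exp(-0.0001*213) = 360.2 m/s

360.2 m/s


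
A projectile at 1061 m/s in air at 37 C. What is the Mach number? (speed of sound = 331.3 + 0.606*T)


a = 331.3 + 0.606*(37) = 353.722 m/s
M = v/a = 1061/353.722 = 3

3


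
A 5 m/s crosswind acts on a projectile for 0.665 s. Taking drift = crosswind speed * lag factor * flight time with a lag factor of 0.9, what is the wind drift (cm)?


drift = v_wind * lag * t = 5 * 0.9 * 0.665 = 2.9925 m ≈ 299.2 cm

299.2 cm


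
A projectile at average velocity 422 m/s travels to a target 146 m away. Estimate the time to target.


t = d/v = 146/422 = 0.346 s

0.346 s


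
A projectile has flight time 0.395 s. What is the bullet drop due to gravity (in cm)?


drop = 0.5*g*t^2 = 0.5*9.81*0.395^2 = 0.765303 m ≈ 76.53 cm

76.53 cm


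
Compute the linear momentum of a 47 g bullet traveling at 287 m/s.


p = m*v = 0.047*287 = 13.49 kg·m/s

13.49 kg·m/s


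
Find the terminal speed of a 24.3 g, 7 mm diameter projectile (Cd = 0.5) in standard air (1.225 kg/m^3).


A = pi*(d/2)^2 = pi*(7/2000)^2 = 3.84845e-05 m^2
vt = sqrt(2mg/(Cd*rho*A)) = sqrt(2*0.0243*9.81/(0.5 * 1.225 * 3.84845e-05)) = 142.2 m/s

142.2 m/s


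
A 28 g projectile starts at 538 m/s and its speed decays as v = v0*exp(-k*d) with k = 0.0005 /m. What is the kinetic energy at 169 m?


v = v0*exp(-k*d) = 538*exp(-0.0005*169) = 494.407 m/s
E = 0.5*m*v^2 = 0.5*0.028*494.407^2 = 3422 J

3422 J


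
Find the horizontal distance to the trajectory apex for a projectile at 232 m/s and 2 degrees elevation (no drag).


R = v0^2*sin(2*theta)/g = 232^2*sin(2*2°)/9.81 = 382.729 m
apex_dist = R/2 = 382.729/2 = 191.4 m

191.4 m


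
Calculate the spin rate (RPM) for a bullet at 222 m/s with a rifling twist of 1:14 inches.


twist_m = 14*0.0254 = 0.3556 m
spin = v/twist = 222/0.3556 = 624.297 rev/s
RPM = spin*60 = 624.297*60 ≈ 37458 RPM

37458 RPM
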